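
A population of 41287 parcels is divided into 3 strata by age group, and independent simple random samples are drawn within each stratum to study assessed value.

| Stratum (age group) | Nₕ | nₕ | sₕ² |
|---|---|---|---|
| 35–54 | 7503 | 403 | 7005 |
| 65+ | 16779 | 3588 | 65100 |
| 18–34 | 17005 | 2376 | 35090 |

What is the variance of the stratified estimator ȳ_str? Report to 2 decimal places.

Var(ȳ_str) = Σₕ Wₕ²(1 − fₕ)sₕ²/nₕ with Wₕ = Nₕ/N, N = 41287.
35–54: Wₕ = 0.18172790; term = 0.18172790²·(1 − 0.05371185)·7005/403 = 0.54321247.
65+: Wₕ = 0.40639911; term = 0.40639911²·(1 − 0.21383873)·65100/3588 = 2.3558395.
18–34: Wₕ = 0.41187299; term = 0.41187299²·(1 − 0.13972361)·35090/2376 = 2.1552694.
Sum = 5.0543214.

5.05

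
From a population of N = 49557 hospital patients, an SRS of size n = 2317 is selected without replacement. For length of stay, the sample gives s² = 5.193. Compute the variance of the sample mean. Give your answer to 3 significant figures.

0.00214

Under SRS without replacement, Var(ȳ) = (1 − f)·s²/n with f = n/N = 2317/49557 = 0.04675424.
Var(ȳ) = (1 − 0.04675424)·5.193/2317 = 0.95324576·0.0022412603 = 0.0021364718.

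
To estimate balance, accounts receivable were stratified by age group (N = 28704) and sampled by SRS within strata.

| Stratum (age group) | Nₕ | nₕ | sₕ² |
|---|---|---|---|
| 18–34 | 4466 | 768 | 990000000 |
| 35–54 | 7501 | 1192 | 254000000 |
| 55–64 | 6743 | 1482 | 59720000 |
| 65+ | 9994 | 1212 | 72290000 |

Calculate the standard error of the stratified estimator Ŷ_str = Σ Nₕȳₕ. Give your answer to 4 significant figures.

Var(Ŷ_str) = Σₕ Nₕ²(1 − fₕ)sₕ²/nₕ.
18–34: 4466²·(1 − 768/4466)·990000000/768 = 2.1289213 × 10^13.
35–54: 7501²·(1 − 1192/7501)·254000000/1192 = 1.00841 × 10^13.
55–64: 6743²·(1 − 1482/6743)·59720000/1482 = 1.4295293 × 10^12.
65+: 9994²·(1 − 1212/9994)·72290000/1212 = 5.2348999 × 10^12.
Sum = 3.8037742 × 10^13.
SE = √(3.8037742 × 10^13) = 6.167 × 10^6.

6.167 × 10^6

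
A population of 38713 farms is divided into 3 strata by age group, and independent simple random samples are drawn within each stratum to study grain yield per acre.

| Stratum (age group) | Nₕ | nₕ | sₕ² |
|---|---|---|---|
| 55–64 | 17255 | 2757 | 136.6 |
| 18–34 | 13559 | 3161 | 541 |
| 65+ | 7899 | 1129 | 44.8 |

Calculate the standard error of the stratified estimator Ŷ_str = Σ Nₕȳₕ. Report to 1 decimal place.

Var(Ŷ_str) = Σₕ Nₕ²(1 − fₕ)sₕ²/nₕ.
55–64: 17255²·(1 − 2757/17255)·136.6/2757 = 1.2394728 × 10^7.
18–34: 13559²·(1 − 3161/13559)·541/3161 = 2.4129607 × 10^7.
65+: 7899²·(1 − 1129/7899)·44.8/1129 = 2.1219974 × 10^6.
Sum = 3.8646332 × 10^7.
SE = √(3.8646332 × 10^7) = 6216.6.

6216.6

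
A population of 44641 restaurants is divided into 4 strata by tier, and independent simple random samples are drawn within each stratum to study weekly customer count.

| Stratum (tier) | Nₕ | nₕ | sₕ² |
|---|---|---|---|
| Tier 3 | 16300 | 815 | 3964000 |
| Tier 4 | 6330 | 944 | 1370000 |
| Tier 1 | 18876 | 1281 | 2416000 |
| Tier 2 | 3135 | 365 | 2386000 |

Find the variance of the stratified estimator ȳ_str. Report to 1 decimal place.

983.7

Var(ȳ_str) = Σₕ Wₕ²(1 − fₕ)sₕ²/nₕ with Wₕ = Nₕ/N, N = 44641.
Tier 3: Wₕ = 0.36513519; term = 0.36513519²·(1 − 0.05000000)·3964000/815 = 616.03732.
Tier 4: Wₕ = 0.14179790; term = 0.14179790²·(1 − 0.14913112)·1370000/944 = 24.828518.
Tier 1: Wₕ = 0.42283999; term = 0.42283999²·(1 − 0.06786395)·2416000/1281 = 314.32521.
Tier 2: Wₕ = 0.07022692; term = 0.07022692²·(1 − 0.11642743)·2386000/365 = 28.485711.
Sum = 983.67676.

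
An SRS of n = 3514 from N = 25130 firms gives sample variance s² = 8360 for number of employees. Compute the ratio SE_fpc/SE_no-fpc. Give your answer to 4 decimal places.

f = n/N = 3514/25130 = 0.13983287.
SE_no-fpc = √(s²/n) = 1.5424186; SE_fpc = √((1−f)s²/n) = 1.4305192.
Ratio = √(1−f) = 0.92745196.

0.9275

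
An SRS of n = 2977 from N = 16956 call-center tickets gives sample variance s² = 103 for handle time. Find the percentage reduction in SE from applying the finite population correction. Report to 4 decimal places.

f = n/N = 2977/16956 = 0.17557207.
SE_no-fpc = √(s²/n) = 0.18600696; SE_fpc = √((1−f)s²/n) = 0.16889063.
Ratio = √(1−f) = 0.90798014. Reduction = 100·(1 − 0.90798014) = 9.2020%.

9.2020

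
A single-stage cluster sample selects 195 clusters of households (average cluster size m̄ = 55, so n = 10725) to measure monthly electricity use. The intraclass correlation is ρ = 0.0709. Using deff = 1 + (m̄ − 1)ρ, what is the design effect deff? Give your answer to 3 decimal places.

4.829

deff = 1 + (55 − 1)·0.0709 = 1 + 3.8286 = 4.8286.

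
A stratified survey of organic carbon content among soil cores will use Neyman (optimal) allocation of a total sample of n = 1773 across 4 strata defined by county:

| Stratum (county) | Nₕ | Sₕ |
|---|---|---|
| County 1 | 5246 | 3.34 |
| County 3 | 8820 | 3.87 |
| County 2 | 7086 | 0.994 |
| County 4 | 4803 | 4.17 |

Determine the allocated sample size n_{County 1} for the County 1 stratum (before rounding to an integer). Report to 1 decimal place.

Neyman allocation: nₕ = n·NₕSₕ / Σⱼ NⱼSⱼ.
Σ NⱼSⱼ = 5246·3.34 + 8820·3.87 + 7086·0.994 + 4803·4.17 = 78727.034.
n_{County 1} = 1773·5246·3.34 / 78727.034 = 394.6.

394.6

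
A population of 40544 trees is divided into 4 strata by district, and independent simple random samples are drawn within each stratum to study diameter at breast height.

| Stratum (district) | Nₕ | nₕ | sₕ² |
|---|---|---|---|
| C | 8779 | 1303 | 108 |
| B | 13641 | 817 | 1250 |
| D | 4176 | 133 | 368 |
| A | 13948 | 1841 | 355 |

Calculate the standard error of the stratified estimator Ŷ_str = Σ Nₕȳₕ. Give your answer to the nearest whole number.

Var(Ŷ_str) = Σₕ Nₕ²(1 − fₕ)sₕ²/nₕ.
C: 8779²·(1 − 1303/8779)·108/1303 = 5.4399346 × 10^6.
B: 13641²·(1 − 817/13641)·1250/817 = 2.676441 × 10^8.
D: 4176²·(1 − 133/4176)·368/133 = 4.6715436 × 10^7.
A: 13948²·(1 − 1841/13948)·355/1841 = 3.2562898 × 10^7.
Sum = 3.5236237 × 10^8.
SE = √(3.5236237 × 10^8) = 18771.

18771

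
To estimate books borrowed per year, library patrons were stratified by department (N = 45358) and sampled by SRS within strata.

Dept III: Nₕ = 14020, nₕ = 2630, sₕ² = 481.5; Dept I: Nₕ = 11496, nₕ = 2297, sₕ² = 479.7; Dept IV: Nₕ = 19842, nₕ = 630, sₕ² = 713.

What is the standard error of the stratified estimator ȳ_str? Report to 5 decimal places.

0.48440

Var(ȳ_str) = Σₕ Wₕ²(1 − fₕ)sₕ²/nₕ with Wₕ = Nₕ/N, N = 45358.
Dept III: Wₕ = 0.30909652; term = 0.30909652²·(1 − 0.18758916)·481.5/2630 = 0.014210341.
Dept I: Wₕ = 0.25345033; term = 0.25345033²·(1 − 0.19980863)·479.7/2297 = 0.01073466.
Dept IV: Wₕ = 0.43745315; term = 0.43745315²·(1 − 0.03175083)·713/630 = 0.20970038.
Sum = 0.23464538.
SE = √(0.23464538) = 0.48440.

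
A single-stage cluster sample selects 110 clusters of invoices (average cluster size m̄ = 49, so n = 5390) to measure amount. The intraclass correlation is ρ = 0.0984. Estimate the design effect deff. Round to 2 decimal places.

5.72

deff = 1 + (49 − 1)·0.0984 = 1 + 4.7232 = 5.7232.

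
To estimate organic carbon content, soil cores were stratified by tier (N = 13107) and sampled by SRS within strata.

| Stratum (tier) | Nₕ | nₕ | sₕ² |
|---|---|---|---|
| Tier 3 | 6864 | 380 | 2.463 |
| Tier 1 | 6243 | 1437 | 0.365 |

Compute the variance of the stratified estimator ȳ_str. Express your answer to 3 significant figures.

0.00172

Var(ȳ_str) = Σₕ Wₕ²(1 − fₕ)sₕ²/nₕ with Wₕ = Nₕ/N, N = 13107.
Tier 3: Wₕ = 0.52368963; term = 0.52368963²·(1 − 0.05536131)·2.463/380 = 0.0016791693.
Tier 1: Wₕ = 0.47631037; term = 0.47631037²·(1 − 0.23017780)·0.365/1437 = 4.4361538 × 10^-5.
Sum = 0.0017235308.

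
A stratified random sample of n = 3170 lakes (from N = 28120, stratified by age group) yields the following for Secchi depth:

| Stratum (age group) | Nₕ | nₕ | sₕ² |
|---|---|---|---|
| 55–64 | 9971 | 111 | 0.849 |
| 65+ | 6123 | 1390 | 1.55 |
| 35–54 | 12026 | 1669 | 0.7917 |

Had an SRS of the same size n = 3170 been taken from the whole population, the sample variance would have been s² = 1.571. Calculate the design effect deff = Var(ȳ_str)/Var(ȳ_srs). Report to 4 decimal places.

Var(ȳ_str) = Σ Wₕ²(1−fₕ)sₕ²/nₕ with Wₕ = Nₕ/28120:
  55–64: (9971/28120)²·(1−111/9971)·0.849/111 = 9.5097634 × 10^-4
  65+: (6123/28120)²·(1−1390/6123)·1.55/1390 = 4.0868343 × 10^-5
  35–54: (12026/28120)²·(1−1669/12026)·0.7917/1669 = 7.4718622 × 10^-5
  → Var(ȳ_str) = 0.0010665633.
Var(ȳ_srs) = (1 − 3170/28120)·1.571/3170 = 4.3971589 × 10^-4.
deff = 0.0010665633 / (4.3971589 × 10^-4) = 2.4256.

2.4256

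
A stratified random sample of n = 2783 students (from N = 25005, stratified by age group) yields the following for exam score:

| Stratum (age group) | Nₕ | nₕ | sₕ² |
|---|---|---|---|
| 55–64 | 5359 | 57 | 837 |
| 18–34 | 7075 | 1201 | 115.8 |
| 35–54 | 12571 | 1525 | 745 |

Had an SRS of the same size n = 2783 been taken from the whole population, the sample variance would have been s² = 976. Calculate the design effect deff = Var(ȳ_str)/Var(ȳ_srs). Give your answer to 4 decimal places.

2.5097

Var(ȳ_str) = Σ Wₕ²(1−fₕ)sₕ²/nₕ with Wₕ = Nₕ/25005:
  55–64: (5359/25005)²·(1−57/5359)·837/57 = 0.66729883
  18–34: (7075/25005)²·(1−1201/7075)·115.8/1201 = 0.0064087336
  35–54: (12571/25005)²·(1−1525/12571)·745/1525 = 0.10849446
  → Var(ȳ_str) = 0.78220202.
Var(ȳ_srs) = (1 − 2783/25005)·976/2783 = 0.31166849.
deff = 0.78220202 / 0.31166849 = 2.5097.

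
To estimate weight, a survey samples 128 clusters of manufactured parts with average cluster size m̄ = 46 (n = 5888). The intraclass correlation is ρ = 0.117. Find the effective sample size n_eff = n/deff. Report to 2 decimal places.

939.82

deff = 1 + (46 − 1)·0.117 = 1 + 5.265 = 6.265.
n_eff = 5888 / 6.265 = 939.82.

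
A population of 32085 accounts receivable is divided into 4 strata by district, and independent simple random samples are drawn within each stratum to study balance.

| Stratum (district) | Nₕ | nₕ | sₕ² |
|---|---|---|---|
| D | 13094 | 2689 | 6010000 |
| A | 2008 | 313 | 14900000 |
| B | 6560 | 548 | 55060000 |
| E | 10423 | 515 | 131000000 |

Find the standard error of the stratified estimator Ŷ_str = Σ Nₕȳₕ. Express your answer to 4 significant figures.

Var(Ŷ_str) = Σₕ Nₕ²(1 − fₕ)sₕ²/nₕ.
D: 13094²·(1 − 2689/13094)·6010000/2689 = 3.0450757 × 10^11.
A: 2008²·(1 − 313/2008)·14900000/313 = 1.620225 × 10^11.
B: 6560²·(1 − 548/6560)·55060000/548 = 3.9625838 × 10^12.
E: 10423²·(1 − 515/10423)·131000000/515 = 2.6268955 × 10^13.
Sum = 3.0698069 × 10^13.
SE = √(3.0698069 × 10^13) = 5.541 × 10^6.

5.541 × 10^6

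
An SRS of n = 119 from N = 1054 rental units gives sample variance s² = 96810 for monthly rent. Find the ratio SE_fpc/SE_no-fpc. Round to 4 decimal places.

0.9419

f = n/N = 119/1054 = 0.11290323.
SE_no-fpc = √(s²/n) = 28.522437; SE_fpc = √((1−f)s²/n) = 26.86409.
Ratio = √(1−f) = 0.94185815.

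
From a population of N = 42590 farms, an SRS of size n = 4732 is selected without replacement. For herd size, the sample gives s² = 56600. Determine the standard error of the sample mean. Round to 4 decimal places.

Under SRS without replacement, Var(ȳ) = (1 − f)·s²/n with f = n/N = 4732/42590 = 0.11110589.
Var(ȳ) = (1 − 0.11110589)·56600/4732 = 0.88889411·11.961116 = 10.632165.
SE(ȳ) = √(10.632165) = 3.2607.

3.2607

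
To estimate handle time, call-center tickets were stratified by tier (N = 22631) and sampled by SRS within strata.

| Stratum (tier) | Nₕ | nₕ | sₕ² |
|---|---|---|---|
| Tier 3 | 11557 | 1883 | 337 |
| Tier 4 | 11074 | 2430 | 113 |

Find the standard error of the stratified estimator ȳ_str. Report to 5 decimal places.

0.21854

Var(ȳ_str) = Σₕ Wₕ²(1 − fₕ)sₕ²/nₕ with Wₕ = Nₕ/N, N = 22631.
Tier 3: Wₕ = 0.51067120; term = 0.51067120²·(1 − 0.16293156)·337/1883 = 0.03906819.
Tier 4: Wₕ = 0.48932880; term = 0.48932880²·(1 − 0.21943291)·113/2430 = 0.0086912843.
Sum = 0.047759474.
SE = √(0.047759474) = 0.21854.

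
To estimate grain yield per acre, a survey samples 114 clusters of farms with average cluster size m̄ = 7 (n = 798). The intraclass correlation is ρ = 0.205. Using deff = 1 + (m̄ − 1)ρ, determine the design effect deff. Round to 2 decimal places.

2.23

deff = 1 + (7 − 1)·0.205 = 1 + 1.23 = 2.23.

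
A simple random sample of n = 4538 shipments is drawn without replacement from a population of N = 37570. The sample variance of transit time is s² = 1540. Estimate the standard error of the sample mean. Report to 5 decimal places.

0.54623

Under SRS without replacement, Var(ȳ) = (1 − f)·s²/n with f = n/N = 4538/37570 = 0.12078786.
Var(ȳ) = (1 − 0.12078786)·1540/4538 = 0.87921214·0.33935654 = 0.29836639.
SE(ȳ) = √(0.29836639) = 0.54623.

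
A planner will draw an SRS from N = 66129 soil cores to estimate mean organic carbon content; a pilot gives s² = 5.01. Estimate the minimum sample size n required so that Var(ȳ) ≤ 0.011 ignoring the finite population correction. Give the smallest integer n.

Without fpc, n₀ = s²/D = 5.01/0.011 = 455.4545.
Rounding up, n = 456.

456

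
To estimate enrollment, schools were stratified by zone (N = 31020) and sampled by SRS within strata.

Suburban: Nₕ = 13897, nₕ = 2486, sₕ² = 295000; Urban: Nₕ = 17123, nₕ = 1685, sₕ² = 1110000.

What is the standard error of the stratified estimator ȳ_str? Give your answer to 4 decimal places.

14.1608

Var(ȳ_str) = Σₕ Wₕ²(1 − fₕ)sₕ²/nₕ with Wₕ = Nₕ/N, N = 31020.
Suburban: Wₕ = 0.44800129; term = 0.44800129²·(1 − 0.17888753)·295000/2486 = 19.556092.
Urban: Wₕ = 0.55199871; term = 0.55199871²·(1 − 0.09840565)·1110000/1685 = 180.97158.
Sum = 200.52767.
SE = √(200.52767) = 14.1608.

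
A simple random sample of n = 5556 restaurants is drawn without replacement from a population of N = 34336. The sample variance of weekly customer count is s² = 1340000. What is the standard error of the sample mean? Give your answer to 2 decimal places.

14.22

Under SRS without replacement, Var(ȳ) = (1 − f)·s²/n with f = n/N = 5556/34336 = 0.16181267.
Var(ȳ) = (1 − 0.16181267)·1340000/5556 = 0.83818733·241.18071 = 202.15461.
SE(ȳ) = √(202.15461) = 14.22.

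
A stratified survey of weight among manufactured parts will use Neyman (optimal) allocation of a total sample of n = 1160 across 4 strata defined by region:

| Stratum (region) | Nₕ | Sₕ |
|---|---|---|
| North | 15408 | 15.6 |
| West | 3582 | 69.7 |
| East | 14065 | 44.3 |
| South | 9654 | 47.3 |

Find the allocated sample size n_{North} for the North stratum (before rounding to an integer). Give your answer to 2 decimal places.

177.62

Neyman allocation: nₕ = n·NₕSₕ / Σⱼ NⱼSⱼ.
Σ NⱼSⱼ = 15408·15.6 + 3582·69.7 + 14065·44.3 + 9654·47.3 = 1.5697439 × 10^6.
n_{North} = 1160·15408·15.6 / (1.5697439 × 10^6) = 177.62.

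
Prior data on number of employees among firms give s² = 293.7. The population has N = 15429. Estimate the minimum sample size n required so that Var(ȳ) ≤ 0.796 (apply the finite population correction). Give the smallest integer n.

Without fpc, n₀ = s²/D = 293.7/0.796 = 368.9698.
With fpc, (1 − n/N)·s²/n ≤ D requires n ≥ n₀/(1 + n₀/N) = 368.9698/(1 + 368.9698/15429) = 360.3523.
Rounding up, n = 361.

361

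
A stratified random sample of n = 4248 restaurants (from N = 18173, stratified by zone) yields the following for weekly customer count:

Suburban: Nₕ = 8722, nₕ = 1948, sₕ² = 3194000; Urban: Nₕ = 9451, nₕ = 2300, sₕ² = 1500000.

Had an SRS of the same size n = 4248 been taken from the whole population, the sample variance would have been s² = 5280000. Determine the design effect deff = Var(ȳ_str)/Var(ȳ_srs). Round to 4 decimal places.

0.4481

Var(ȳ_str) = Σ Wₕ²(1−fₕ)sₕ²/nₕ with Wₕ = Nₕ/18173:
  Suburban: (8722/18173)²·(1−1948/8722)·3194000/1948 = 293.32831
  Urban: (9451/18173)²·(1−2300/9451)·1500000/2300 = 133.4611
  → Var(ȳ_str) = 426.78941.
Var(ȳ_srs) = (1 − 4248/18173)·5280000/4248 = 952.39694.
deff = 426.78941 / 952.39694 = 0.4481.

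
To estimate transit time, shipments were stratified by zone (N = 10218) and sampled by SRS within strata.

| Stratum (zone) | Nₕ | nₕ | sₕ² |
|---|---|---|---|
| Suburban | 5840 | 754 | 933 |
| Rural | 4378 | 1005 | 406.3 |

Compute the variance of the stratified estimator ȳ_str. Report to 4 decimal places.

0.4092

Var(ȳ_str) = Σₕ Wₕ²(1 − fₕ)sₕ²/nₕ with Wₕ = Nₕ/N, N = 10218.
Suburban: Wₕ = 0.57154042; term = 0.57154042²·(1 − 0.12910959)·933/754 = 0.3520203.
Rural: Wₕ = 0.42845958; term = 0.42845958²·(1 − 0.22955688)·406.3/1005 = 0.057179593.
Sum = 0.40919989.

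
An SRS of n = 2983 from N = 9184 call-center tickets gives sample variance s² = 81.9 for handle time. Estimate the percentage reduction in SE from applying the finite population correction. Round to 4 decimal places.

f = n/N = 2983/9184 = 0.32480401.
SE_no-fpc = √(s²/n) = 0.16569726; SE_fpc = √((1−f)s²/n) = 0.13615395.
Ratio = √(1−f) = 0.82170311. Reduction = 100·(1 − 0.82170311) = 17.8297%.

17.8297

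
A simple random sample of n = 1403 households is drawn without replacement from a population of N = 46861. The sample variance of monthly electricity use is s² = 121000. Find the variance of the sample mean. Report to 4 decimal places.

83.6617

Under SRS without replacement, Var(ȳ) = (1 − f)·s²/n with f = n/N = 1403/46861 = 0.02993961.
Var(ȳ) = (1 − 0.02993961)·121000/1403 = 0.97006039·86.243763 = 83.661659.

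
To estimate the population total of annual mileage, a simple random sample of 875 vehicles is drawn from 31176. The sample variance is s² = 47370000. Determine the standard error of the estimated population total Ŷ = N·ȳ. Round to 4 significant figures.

Var(Ŷ) = N²·Var(ȳ) = N²·(1 − n/N)·s²/n.
f = 875/31176 = 0.02806646; Var(ȳ) = 0.97193354·47370000/875 = 52617.705.
Var(Ŷ) = 31176² · 52617.705 = 5.1141409 × 10^13.
SE(Ŷ) = √(5.1141409 × 10^13) = 7.151 × 10^6.

7.151 × 10^6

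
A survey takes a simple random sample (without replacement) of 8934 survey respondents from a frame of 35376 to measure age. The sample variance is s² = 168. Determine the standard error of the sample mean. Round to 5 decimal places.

Under SRS without replacement, Var(ȳ) = (1 − f)·s²/n with f = n/N = 8934/35376 = 0.25254410.
Var(ȳ) = (1 − 0.25254410)·168/8934 = 0.74745590·0.018804567 = 0.014055584.
SE(ȳ) = √(0.014055584) = 0.11856.

0.11856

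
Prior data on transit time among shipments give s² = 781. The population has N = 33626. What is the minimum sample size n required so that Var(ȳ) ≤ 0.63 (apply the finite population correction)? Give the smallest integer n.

1196

Without fpc, n₀ = s²/D = 781/0.63 = 1239.6825.
With fpc, (1 − n/N)·s²/n ≤ D requires n ≥ n₀/(1 + n₀/N) = 1239.6825/(1 + 1239.6825/33626) = 1195.6044.
Rounding up, n = 1196.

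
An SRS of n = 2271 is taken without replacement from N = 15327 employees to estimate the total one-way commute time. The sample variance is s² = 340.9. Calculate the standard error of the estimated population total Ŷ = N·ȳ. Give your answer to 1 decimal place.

5480.7

Var(Ŷ) = N²·Var(ȳ) = N²·(1 − n/N)·s²/n.
f = 2271/15327 = 0.14816990; Var(ȳ) = 0.85183010·340.9/2271 = 0.12786829.
Var(Ŷ) = 15327² · 0.12786829 = 3.0038426 × 10^7.
SE(Ŷ) = √(3.0038426 × 10^7) = 5480.7.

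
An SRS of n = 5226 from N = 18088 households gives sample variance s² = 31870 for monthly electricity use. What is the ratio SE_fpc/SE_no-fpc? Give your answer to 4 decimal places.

0.8433

f = n/N = 5226/18088 = 0.28892083.
SE_no-fpc = √(s²/n) = 2.4694846; SE_fpc = √((1−f)s²/n) = 2.0824055.
Ratio = √(1−f) = 0.84325510.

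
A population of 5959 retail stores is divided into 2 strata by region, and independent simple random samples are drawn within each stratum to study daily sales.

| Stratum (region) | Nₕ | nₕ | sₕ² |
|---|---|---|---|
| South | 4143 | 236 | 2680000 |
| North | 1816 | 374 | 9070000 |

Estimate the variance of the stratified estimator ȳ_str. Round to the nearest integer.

Var(ȳ_str) = Σₕ Wₕ²(1 − fₕ)sₕ²/nₕ with Wₕ = Nₕ/N, N = 5959.
South: Wₕ = 0.69525088; term = 0.69525088²·(1 − 0.05696355)·2680000/236 = 5176.4779.
North: Wₕ = 0.30474912; term = 0.30474912²·(1 − 0.20594714)·9070000/374 = 1788.4221.
Sum = 6964.9.

6965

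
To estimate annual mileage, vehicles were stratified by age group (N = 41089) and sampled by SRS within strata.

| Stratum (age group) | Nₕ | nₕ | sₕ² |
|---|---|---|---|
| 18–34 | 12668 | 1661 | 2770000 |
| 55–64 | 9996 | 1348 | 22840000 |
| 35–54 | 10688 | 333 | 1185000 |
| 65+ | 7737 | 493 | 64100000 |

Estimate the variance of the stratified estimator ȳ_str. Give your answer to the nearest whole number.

5555

Var(ȳ_str) = Σₕ Wₕ²(1 − fₕ)sₕ²/nₕ with Wₕ = Nₕ/N, N = 41089.
18–34: Wₕ = 0.30830636; term = 0.30830636²·(1 − 0.13111778)·2770000/1661 = 137.73237.
55–64: Wₕ = 0.24327679; term = 0.24327679²·(1 − 0.13485394)·22840000/1348 = 867.55495.
35–54: Wₕ = 0.26011828; term = 0.26011828²·(1 − 0.03115644)·1185000/333 = 233.27571.
65+: Wₕ = 0.18829857; term = 0.18829857²·(1 − 0.06371979)·64100000/493 = 4316.2939.
Sum = 5554.8569.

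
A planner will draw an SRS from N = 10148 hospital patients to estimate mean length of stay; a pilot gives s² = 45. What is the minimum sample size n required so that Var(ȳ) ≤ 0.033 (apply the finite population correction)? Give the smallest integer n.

1203

Without fpc, n₀ = s²/D = 45/0.033 = 1363.6364.
With fpc, (1 − n/N)·s²/n ≤ D requires n ≥ n₀/(1 + n₀/N) = 1363.6364/(1 + 1363.6364/10148) = 1202.1038.
Rounding up, n = 1203.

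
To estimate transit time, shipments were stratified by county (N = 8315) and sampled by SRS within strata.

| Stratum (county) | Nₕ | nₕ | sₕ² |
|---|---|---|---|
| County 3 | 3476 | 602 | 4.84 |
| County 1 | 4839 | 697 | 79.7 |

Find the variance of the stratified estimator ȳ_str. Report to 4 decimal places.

Var(ȳ_str) = Σₕ Wₕ²(1 − fₕ)sₕ²/nₕ with Wₕ = Nₕ/N, N = 8315.
County 3: Wₕ = 0.41803969; term = 0.41803969²·(1 − 0.17318757)·4.84/602 = 0.0011616917.
County 1: Wₕ = 0.58196031; term = 0.58196031²·(1 − 0.14403802)·79.7/697 = 0.033148719.
Sum = 0.034310411.

0.0343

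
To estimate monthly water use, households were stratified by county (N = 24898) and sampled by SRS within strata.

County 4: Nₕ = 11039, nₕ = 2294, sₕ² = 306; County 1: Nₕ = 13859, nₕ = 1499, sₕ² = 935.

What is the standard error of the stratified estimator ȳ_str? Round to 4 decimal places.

0.4395

Var(ȳ_str) = Σₕ Wₕ²(1 − fₕ)sₕ²/nₕ with Wₕ = Nₕ/N, N = 24898.
County 4: Wₕ = 0.44336895; term = 0.44336895²·(1 − 0.20780868)·306/2294 = 0.020772494.
County 1: Wₕ = 0.55663105; term = 0.55663105²·(1 − 0.10816076)·935/1499 = 0.17235799.
Sum = 0.19313048.
SE = √(0.19313048) = 0.4395.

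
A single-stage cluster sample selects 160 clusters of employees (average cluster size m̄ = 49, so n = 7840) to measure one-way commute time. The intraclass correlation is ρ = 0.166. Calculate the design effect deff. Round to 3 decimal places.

8.968

deff = 1 + (49 − 1)·0.166 = 1 + 7.968 = 8.968.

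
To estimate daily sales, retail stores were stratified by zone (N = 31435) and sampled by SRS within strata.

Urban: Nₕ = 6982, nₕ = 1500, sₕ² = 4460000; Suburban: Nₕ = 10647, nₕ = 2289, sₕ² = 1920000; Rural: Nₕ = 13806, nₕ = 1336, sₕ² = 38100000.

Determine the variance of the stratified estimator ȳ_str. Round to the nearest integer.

Var(ȳ_str) = Σₕ Wₕ²(1 − fₕ)sₕ²/nₕ with Wₕ = Nₕ/N, N = 31435.
Urban: Wₕ = 0.22210911; term = 0.22210911²·(1 − 0.21483816)·4460000/1500 = 115.16899.
Suburban: Wₕ = 0.33869890; term = 0.33869890²·(1 − 0.21499014)·1920000/2289 = 75.536721.
Rural: Wₕ = 0.43919198; term = 0.43919198²·(1 − 0.09676952)·38100000/1336 = 4968.5071.
Sum = 5159.2128.

5159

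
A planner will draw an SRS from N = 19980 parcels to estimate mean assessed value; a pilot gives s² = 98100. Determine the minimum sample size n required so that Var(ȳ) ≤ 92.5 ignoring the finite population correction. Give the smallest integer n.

Without fpc, n₀ = s²/D = 98100/92.5 = 1060.5405.
Rounding up, n = 1061.

1061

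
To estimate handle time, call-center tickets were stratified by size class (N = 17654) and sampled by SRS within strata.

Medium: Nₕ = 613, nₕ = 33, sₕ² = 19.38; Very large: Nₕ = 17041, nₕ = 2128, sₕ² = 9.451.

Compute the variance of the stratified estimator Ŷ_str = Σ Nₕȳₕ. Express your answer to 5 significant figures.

Var(Ŷ_str) = Σₕ Nₕ²(1 − fₕ)sₕ²/nₕ.
Medium: 613²·(1 − 33/613)·19.38/33 = 208798.95.
Very large: 17041²·(1 − 2128/17041)·9.451/2128 = 1.1286681 × 10^6.
Sum = 1.3374671 × 10^6.

1.3375 × 10^6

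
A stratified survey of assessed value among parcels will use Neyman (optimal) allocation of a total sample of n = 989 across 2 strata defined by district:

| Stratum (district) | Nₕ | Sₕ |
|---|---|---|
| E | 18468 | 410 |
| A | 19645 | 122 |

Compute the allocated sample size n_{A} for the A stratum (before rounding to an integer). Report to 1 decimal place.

Neyman allocation: nₕ = n·NₕSₕ / Σⱼ NⱼSⱼ.
Σ NⱼSⱼ = 18468·410 + 19645·122 = 9.96857 × 10^6.
n_{A} = 989·19645·122 / (9.96857 × 10^6) = 237.8.

237.8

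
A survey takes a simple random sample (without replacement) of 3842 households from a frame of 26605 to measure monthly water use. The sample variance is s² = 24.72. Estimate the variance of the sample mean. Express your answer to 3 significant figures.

Under SRS without replacement, Var(ȳ) = (1 − f)·s²/n with f = n/N = 3842/26605 = 0.14440895.
Var(ȳ) = (1 − 0.14440895)·24.72/3842 = 0.85559105·0.0064341489 = 0.0055050002.

0.00551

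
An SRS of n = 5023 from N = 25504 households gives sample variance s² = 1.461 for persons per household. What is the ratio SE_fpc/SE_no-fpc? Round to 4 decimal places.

f = n/N = 5023/25504 = 0.19694950.
SE_no-fpc = √(s²/n) = 0.017054678; SE_fpc = √((1−f)s²/n) = 0.015283223.
Ratio = √(1−f) = 0.89613085.

0.8961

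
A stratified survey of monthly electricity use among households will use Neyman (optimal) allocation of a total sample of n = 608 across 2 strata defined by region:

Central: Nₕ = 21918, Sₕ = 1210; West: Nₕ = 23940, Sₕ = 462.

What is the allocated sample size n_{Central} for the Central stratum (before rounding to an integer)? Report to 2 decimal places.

429.06

Neyman allocation: nₕ = n·NₕSₕ / Σⱼ NⱼSⱼ.
Σ NⱼSⱼ = 21918·1210 + 23940·462 = 3.758106 × 10^7.
n_{Central} = 608·21918·1210 / (3.758106 × 10^7) = 429.06.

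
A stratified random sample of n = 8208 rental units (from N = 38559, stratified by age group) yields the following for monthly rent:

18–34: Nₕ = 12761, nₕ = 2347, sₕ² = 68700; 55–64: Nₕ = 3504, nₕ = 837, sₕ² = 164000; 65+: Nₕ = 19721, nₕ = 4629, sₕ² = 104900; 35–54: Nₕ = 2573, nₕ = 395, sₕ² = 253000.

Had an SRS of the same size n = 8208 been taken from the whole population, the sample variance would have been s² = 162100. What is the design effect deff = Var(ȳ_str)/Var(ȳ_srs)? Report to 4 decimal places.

Var(ȳ_str) = Σ Wₕ²(1−fₕ)sₕ²/nₕ with Wₕ = Nₕ/38559:
  18–34: (12761/38559)²·(1−2347/12761)·68700/2347 = 2.6163413
  55–64: (3504/38559)²·(1−837/3504)·164000/837 = 1.2315555
  65+: (19721/38559)²·(1−4629/19721)·104900/4629 = 4.5364122
  35–54: (2573/38559)²·(1−395/2573)·253000/395 = 2.4141795
  → Var(ȳ_str) = 10.798489.
Var(ȳ_srs) = (1 − 8208/38559)·162100/8208 = 15.545078.
deff = 10.798489 / 15.545078 = 0.6947.

0.6947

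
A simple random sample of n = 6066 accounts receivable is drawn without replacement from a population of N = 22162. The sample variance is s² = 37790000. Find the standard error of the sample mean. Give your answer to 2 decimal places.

67.27

Under SRS without replacement, Var(ȳ) = (1 − f)·s²/n with f = n/N = 6066/22162 = 0.27371176.
Var(ȳ) = (1 − 0.27371176)·37790000/6066 = 0.72628824·6229.8055 = 4524.6345.
SE(ȳ) = √(4524.6345) = 67.27.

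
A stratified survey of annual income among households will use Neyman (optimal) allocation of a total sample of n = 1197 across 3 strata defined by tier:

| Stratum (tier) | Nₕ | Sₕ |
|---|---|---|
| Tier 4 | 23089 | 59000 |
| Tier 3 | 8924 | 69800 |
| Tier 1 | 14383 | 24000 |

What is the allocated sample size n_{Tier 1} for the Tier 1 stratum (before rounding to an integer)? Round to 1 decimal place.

177.3

Neyman allocation: nₕ = n·NₕSₕ / Σⱼ NⱼSⱼ.
Σ NⱼSⱼ = 23089·59000 + 8924·69800 + 14383·24000 = 2.3303382 × 10^9.
n_{Tier 1} = 1197·14383·24000 / (2.3303382 × 10^9) = 177.3.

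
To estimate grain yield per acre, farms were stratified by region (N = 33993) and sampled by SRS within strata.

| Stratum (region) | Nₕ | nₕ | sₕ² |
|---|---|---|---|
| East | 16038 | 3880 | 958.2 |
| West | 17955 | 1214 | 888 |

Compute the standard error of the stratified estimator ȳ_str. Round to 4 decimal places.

0.4816

Var(ȳ_str) = Σₕ Wₕ²(1 − fₕ)sₕ²/nₕ with Wₕ = Nₕ/N, N = 33993.
East: Wₕ = 0.47180302; term = 0.47180302²·(1 − 0.24192543)·958.2/3880 = 0.041673291.
West: Wₕ = 0.52819698; term = 0.52819698²·(1 − 0.06761348)·888/1214 = 0.19027516.
Sum = 0.23194845.
SE = √(0.23194845) = 0.4816.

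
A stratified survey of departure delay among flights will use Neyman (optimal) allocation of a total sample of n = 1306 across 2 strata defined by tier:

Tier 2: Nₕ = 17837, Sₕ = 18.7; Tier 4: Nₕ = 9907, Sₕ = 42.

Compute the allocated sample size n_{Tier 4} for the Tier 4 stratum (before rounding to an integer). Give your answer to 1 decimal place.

724.9

Neyman allocation: nₕ = n·NₕSₕ / Σⱼ NⱼSⱼ.
Σ NⱼSⱼ = 17837·18.7 + 9907·42 = 749645.9.
n_{Tier 4} = 1306·9907·42 / 749645.9 = 724.9.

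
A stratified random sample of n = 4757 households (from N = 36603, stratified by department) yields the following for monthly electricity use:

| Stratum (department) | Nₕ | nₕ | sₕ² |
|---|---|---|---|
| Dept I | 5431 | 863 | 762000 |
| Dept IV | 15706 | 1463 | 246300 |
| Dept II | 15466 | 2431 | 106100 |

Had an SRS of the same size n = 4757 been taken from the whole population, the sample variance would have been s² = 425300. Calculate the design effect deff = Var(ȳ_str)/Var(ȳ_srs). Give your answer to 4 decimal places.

0.6560

Var(ȳ_str) = Σ Wₕ²(1−fₕ)sₕ²/nₕ with Wₕ = Nₕ/36603:
  Dept I: (5431/36603)²·(1−863/5431)·762000/863 = 16.349961
  Dept IV: (15706/36603)²·(1−1463/15706)·246300/1463 = 28.109543
  Dept II: (15466/36603)²·(1−2431/15466)·106100/2431 = 6.5672886
  → Var(ȳ_str) = 51.026793.
Var(ȳ_srs) = (1 − 4757/36603)·425300/4757 = 77.785821.
deff = 51.026793 / 77.785821 = 0.6560.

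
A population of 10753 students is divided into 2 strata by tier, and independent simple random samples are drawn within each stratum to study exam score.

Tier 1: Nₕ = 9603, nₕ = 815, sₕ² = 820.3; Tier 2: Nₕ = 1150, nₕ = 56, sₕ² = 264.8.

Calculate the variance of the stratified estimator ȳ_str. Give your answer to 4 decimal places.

Var(ȳ_str) = Σₕ Wₕ²(1 − fₕ)sₕ²/nₕ with Wₕ = Nₕ/N, N = 10753.
Tier 1: Wₕ = 0.89305310; term = 0.89305310²·(1 − 0.08486931)·820.3/815 = 0.73460315.
Tier 2: Wₕ = 0.10694690; term = 0.10694690²·(1 − 0.04869565)·264.8/56 = 0.051450053.
Sum = 0.7860532.

0.7861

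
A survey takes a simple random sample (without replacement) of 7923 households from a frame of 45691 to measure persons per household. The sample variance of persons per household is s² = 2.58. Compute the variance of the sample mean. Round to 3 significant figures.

Under SRS without replacement, Var(ȳ) = (1 − f)·s²/n with f = n/N = 7923/45691 = 0.17340395.
Var(ȳ) = (1 − 0.17340395)·2.58/7923 = 0.82659605·3.2563423 × 10^-4 = 2.6916797 × 10^-4.

2.69 × 10^-4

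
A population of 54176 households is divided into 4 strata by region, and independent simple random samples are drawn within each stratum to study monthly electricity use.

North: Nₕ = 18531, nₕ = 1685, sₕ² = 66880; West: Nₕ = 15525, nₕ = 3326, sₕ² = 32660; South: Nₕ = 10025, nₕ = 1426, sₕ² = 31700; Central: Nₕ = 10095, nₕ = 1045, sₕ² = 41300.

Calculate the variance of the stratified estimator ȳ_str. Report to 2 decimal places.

6.74

Var(ȳ_str) = Σₕ Wₕ²(1 − fₕ)sₕ²/nₕ with Wₕ = Nₕ/N, N = 54176.
North: Wₕ = 0.34205183; term = 0.34205183²·(1 − 0.09092871)·66880/1685 = 4.2216103.
West: Wₕ = 0.28656601; term = 0.28656601²·(1 − 0.21423510)·32660/3326 = 0.63363025.
South: Wₕ = 0.18504504; term = 0.18504504²·(1 − 0.14224439)·31700/1426 = 0.65291733.
Central: Wₕ = 0.18633712; term = 0.18633712²·(1 − 0.10351659)·41300/1045 = 1.2301974.
Sum = 6.7383553.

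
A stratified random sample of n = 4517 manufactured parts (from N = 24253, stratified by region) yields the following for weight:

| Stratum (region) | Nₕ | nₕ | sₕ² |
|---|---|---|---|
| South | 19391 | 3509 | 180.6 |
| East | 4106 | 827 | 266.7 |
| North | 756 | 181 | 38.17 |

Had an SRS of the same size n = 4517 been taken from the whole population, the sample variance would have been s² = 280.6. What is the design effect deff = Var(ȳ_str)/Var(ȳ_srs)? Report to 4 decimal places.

0.6822

Var(ȳ_str) = Σ Wₕ²(1−fₕ)sₕ²/nₕ with Wₕ = Nₕ/24253:
  South: (19391/24253)²·(1−3509/19391)·180.6/3509 = 0.026946902
  East: (4106/24253)²·(1−827/4106)·266.7/827 = 0.0073815393
  North: (756/24253)²·(1−181/756)·38.17/181 = 1.5584838 × 10^-4
  → Var(ȳ_str) = 0.03448429.
Var(ȳ_srs) = (1 − 4517/24253)·280.6/4517 = 0.050551174.
deff = 0.03448429 / 0.050551174 = 0.6822.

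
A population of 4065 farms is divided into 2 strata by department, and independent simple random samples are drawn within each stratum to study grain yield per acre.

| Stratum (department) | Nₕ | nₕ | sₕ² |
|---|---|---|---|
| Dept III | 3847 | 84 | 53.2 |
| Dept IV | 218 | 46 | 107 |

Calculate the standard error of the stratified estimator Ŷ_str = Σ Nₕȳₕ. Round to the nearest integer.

Var(Ŷ_str) = Σₕ Nₕ²(1 − fₕ)sₕ²/nₕ.
Dept III: 3847²·(1 − 84/3847)·53.2/84 = 9.1682986 × 10^6.
Dept IV: 218²·(1 − 46/218)·107/46 = 87218.957.
Sum = 9.2555176 × 10^6.
SE = √(9.2555176 × 10^6) = 3042.

3042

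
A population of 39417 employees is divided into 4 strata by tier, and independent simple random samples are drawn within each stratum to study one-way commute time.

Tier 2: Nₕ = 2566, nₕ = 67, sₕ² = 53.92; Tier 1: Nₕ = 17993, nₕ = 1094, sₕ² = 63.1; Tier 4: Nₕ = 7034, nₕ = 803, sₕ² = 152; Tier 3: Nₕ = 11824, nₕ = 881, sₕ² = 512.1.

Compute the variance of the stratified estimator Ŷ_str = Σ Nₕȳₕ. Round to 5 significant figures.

Var(Ŷ_str) = Σₕ Nₕ²(1 − fₕ)sₕ²/nₕ.
Tier 2: 2566²·(1 − 67/2566)·53.92/67 = 5.1605738 × 10^6.
Tier 1: 17993²·(1 − 1094/17993)·63.1/1094 = 1.7537861 × 10^7.
Tier 4: 7034²·(1 − 803/7034)·152/803 = 8.2963709 × 10^6.
Tier 3: 11824²·(1 − 881/11824)·512.1/881 = 7.521071 × 10^7.
Sum = 1.0620552 × 10^8.

1.0621 × 10^8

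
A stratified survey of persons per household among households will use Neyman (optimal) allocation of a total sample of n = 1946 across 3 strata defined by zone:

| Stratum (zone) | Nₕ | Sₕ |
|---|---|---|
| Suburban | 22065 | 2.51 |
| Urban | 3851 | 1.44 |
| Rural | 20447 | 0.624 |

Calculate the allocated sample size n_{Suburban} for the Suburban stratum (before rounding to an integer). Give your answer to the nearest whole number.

1463

Neyman allocation: nₕ = n·NₕSₕ / Σⱼ NⱼSⱼ.
Σ NⱼSⱼ = 22065·2.51 + 3851·1.44 + 20447·0.624 = 73687.518.
n_{Suburban} = 1946·22065·2.51 / 73687.518 = 1463.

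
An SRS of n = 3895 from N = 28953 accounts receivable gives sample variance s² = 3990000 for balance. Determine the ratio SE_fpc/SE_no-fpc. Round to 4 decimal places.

f = n/N = 3895/28953 = 0.13452837.
SE_no-fpc = √(s²/n) = 32.006097; SE_fpc = √((1−f)s²/n) = 29.775505.
Ratio = √(1−f) = 0.93030728.

0.9303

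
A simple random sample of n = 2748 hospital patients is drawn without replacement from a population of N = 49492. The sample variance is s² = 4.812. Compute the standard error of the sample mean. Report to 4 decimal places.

Under SRS without replacement, Var(ȳ) = (1 − f)·s²/n with f = n/N = 2748/49492 = 0.05552413.
Var(ȳ) = (1 − 0.05552413)·4.812/2748 = 0.94447587·0.0017510917 = 0.0016538639.
SE(ȳ) = √(0.0016538639) = 0.0407.

0.0407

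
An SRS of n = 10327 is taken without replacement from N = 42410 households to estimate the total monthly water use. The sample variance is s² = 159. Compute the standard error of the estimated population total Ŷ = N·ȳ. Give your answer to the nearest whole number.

4577

Var(Ŷ) = N²·Var(ȳ) = N²·(1 − n/N)·s²/n.
f = 10327/42410 = 0.24350389; Var(ȳ) = 0.75649611·159/10327 = 0.011647418.
Var(Ŷ) = 42410² · 0.011647418 = 2.094914 × 10^7.
SE(Ŷ) = √(2.094914 × 10^7) = 4577.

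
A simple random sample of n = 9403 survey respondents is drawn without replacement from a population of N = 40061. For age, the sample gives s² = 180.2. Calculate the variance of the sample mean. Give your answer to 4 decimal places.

Under SRS without replacement, Var(ȳ) = (1 − f)·s²/n with f = n/N = 9403/40061 = 0.23471706.
Var(ȳ) = (1 − 0.23471706)·180.2/9403 = 0.76528294·0.019164097 = 0.014665956.

0.0147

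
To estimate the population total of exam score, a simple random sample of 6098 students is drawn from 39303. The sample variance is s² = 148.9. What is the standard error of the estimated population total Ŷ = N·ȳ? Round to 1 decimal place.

5645.1

Var(Ŷ) = N²·Var(ȳ) = N²·(1 − n/N)·s²/n.
f = 6098/39303 = 0.15515355; Var(ȳ) = 0.84484645·148.9/6098 = 0.020629327.
Var(Ŷ) = 39303² · 0.020629327 = 3.1866654 × 10^7.
SE(Ŷ) = √(3.1866654 × 10^7) = 5645.1.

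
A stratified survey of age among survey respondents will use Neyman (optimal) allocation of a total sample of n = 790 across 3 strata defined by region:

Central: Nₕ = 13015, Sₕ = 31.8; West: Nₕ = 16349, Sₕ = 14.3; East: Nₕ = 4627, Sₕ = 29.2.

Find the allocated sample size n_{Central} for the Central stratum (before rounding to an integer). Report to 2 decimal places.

417.70

Neyman allocation: nₕ = n·NₕSₕ / Σⱼ NⱼSⱼ.
Σ NⱼSⱼ = 13015·31.8 + 16349·14.3 + 4627·29.2 = 782776.1.
n_{Central} = 790·13015·31.8 / 782776.1 = 417.70.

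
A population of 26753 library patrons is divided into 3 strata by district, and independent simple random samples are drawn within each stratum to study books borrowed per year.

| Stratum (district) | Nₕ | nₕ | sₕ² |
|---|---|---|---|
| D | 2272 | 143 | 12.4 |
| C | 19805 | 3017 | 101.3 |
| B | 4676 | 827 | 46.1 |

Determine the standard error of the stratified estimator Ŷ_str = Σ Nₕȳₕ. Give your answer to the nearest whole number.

Var(Ŷ_str) = Σₕ Nₕ²(1 − fₕ)sₕ²/nₕ.
D: 2272²·(1 − 143/2272)·12.4/143 = 419439.8.
C: 19805²·(1 − 3017/19805)·101.3/3017 = 1.1163694 × 10^7.
B: 4676²·(1 − 827/4676)·46.1/827 = 1.00327 × 10^6.
Sum = 1.2586404 × 10^7.
SE = √(1.2586404 × 10^7) = 3548.

3548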